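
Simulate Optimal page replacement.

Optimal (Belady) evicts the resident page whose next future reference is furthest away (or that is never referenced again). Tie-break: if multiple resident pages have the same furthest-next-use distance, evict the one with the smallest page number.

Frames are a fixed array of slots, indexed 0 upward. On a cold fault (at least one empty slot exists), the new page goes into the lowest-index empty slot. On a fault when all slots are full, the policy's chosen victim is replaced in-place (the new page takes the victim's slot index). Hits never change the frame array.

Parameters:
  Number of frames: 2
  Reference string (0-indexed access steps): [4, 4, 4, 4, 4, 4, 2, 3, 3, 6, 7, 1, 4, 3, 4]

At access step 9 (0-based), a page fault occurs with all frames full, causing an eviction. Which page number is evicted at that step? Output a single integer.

Step 0: ref 4 -> FAULT, frames=[4,-]
Step 1: ref 4 -> HIT, frames=[4,-]
Step 2: ref 4 -> HIT, frames=[4,-]
Step 3: ref 4 -> HIT, frames=[4,-]
Step 4: ref 4 -> HIT, frames=[4,-]
Step 5: ref 4 -> HIT, frames=[4,-]
Step 6: ref 2 -> FAULT, frames=[4,2]
Step 7: ref 3 -> FAULT, evict 2, frames=[4,3]
Step 8: ref 3 -> HIT, frames=[4,3]
Step 9: ref 6 -> FAULT, evict 3, frames=[4,6]
At step 9: evicted page 3

Answer: 3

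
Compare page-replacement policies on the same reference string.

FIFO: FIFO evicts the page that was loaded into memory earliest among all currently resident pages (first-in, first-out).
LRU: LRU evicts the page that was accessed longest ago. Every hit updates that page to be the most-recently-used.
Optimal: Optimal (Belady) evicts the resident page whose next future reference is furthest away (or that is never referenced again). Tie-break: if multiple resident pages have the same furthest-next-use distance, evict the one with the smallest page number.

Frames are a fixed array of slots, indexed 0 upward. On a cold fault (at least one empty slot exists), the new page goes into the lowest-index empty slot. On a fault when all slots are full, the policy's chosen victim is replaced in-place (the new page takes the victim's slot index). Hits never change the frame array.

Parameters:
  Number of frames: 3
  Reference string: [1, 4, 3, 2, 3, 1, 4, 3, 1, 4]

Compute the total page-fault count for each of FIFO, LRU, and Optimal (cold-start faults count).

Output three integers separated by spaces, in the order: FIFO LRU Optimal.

Answer: 7 6 5

Derivation:
--- FIFO ---
  step 0: ref 1 -> FAULT, frames=[1,-,-] (faults so far: 1)
  step 1: ref 4 -> FAULT, frames=[1,4,-] (faults so far: 2)
  step 2: ref 3 -> FAULT, frames=[1,4,3] (faults so far: 3)
  step 3: ref 2 -> FAULT, evict 1, frames=[2,4,3] (faults so far: 4)
  step 4: ref 3 -> HIT, frames=[2,4,3] (faults so far: 4)
  step 5: ref 1 -> FAULT, evict 4, frames=[2,1,3] (faults so far: 5)
  step 6: ref 4 -> FAULT, evict 3, frames=[2,1,4] (faults so far: 6)
  step 7: ref 3 -> FAULT, evict 2, frames=[3,1,4] (faults so far: 7)
  step 8: ref 1 -> HIT, frames=[3,1,4] (faults so far: 7)
  step 9: ref 4 -> HIT, frames=[3,1,4] (faults so far: 7)
  FIFO total faults: 7
--- LRU ---
  step 0: ref 1 -> FAULT, frames=[1,-,-] (faults so far: 1)
  step 1: ref 4 -> FAULT, frames=[1,4,-] (faults so far: 2)
  step 2: ref 3 -> FAULT, frames=[1,4,3] (faults so far: 3)
  step 3: ref 2 -> FAULT, evict 1, frames=[2,4,3] (faults so far: 4)
  step 4: ref 3 -> HIT, frames=[2,4,3] (faults so far: 4)
  step 5: ref 1 -> FAULT, evict 4, frames=[2,1,3] (faults so far: 5)
  step 6: ref 4 -> FAULT, evict 2, frames=[4,1,3] (faults so far: 6)
  step 7: ref 3 -> HIT, frames=[4,1,3] (faults so far: 6)
  step 8: ref 1 -> HIT, frames=[4,1,3] (faults so far: 6)
  step 9: ref 4 -> HIT, frames=[4,1,3] (faults so far: 6)
  LRU total faults: 6
--- Optimal ---
  step 0: ref 1 -> FAULT, frames=[1,-,-] (faults so far: 1)
  step 1: ref 4 -> FAULT, frames=[1,4,-] (faults so far: 2)
  step 2: ref 3 -> FAULT, frames=[1,4,3] (faults so far: 3)
  step 3: ref 2 -> FAULT, evict 4, frames=[1,2,3] (faults so far: 4)
  step 4: ref 3 -> HIT, frames=[1,2,3] (faults so far: 4)
  step 5: ref 1 -> HIT, frames=[1,2,3] (faults so far: 4)
  step 6: ref 4 -> FAULT, evict 2, frames=[1,4,3] (faults so far: 5)
  step 7: ref 3 -> HIT, frames=[1,4,3] (faults so far: 5)
  step 8: ref 1 -> HIT, frames=[1,4,3] (faults so far: 5)
  step 9: ref 4 -> HIT, frames=[1,4,3] (faults so far: 5)
  Optimal total faults: 5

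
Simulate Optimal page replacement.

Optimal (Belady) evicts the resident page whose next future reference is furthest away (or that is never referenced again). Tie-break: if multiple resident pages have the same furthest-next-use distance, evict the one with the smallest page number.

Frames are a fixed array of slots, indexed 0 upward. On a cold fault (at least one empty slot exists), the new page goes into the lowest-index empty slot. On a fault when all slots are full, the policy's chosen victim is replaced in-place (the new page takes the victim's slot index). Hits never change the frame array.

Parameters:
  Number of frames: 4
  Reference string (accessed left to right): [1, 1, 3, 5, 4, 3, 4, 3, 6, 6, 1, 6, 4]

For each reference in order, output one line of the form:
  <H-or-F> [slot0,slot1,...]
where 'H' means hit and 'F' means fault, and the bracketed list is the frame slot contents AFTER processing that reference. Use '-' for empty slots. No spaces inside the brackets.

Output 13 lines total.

F [1,-,-,-]
H [1,-,-,-]
F [1,3,-,-]
F [1,3,5,-]
F [1,3,5,4]
H [1,3,5,4]
H [1,3,5,4]
H [1,3,5,4]
F [1,6,5,4]
H [1,6,5,4]
H [1,6,5,4]
H [1,6,5,4]
H [1,6,5,4]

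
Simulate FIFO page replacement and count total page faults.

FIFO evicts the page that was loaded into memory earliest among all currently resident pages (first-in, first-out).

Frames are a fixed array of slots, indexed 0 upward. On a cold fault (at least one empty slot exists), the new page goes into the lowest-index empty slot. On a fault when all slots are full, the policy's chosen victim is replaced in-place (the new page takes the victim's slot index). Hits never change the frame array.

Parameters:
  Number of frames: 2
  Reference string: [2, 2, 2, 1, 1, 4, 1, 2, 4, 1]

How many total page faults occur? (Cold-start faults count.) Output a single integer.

Step 0: ref 2 → FAULT, frames=[2,-]
Step 1: ref 2 → HIT, frames=[2,-]
Step 2: ref 2 → HIT, frames=[2,-]
Step 3: ref 1 → FAULT, frames=[2,1]
Step 4: ref 1 → HIT, frames=[2,1]
Step 5: ref 4 → FAULT (evict 2), frames=[4,1]
Step 6: ref 1 → HIT, frames=[4,1]
Step 7: ref 2 → FAULT (evict 1), frames=[4,2]
Step 8: ref 4 → HIT, frames=[4,2]
Step 9: ref 1 → FAULT (evict 4), frames=[1,2]
Total faults: 5

Answer: 5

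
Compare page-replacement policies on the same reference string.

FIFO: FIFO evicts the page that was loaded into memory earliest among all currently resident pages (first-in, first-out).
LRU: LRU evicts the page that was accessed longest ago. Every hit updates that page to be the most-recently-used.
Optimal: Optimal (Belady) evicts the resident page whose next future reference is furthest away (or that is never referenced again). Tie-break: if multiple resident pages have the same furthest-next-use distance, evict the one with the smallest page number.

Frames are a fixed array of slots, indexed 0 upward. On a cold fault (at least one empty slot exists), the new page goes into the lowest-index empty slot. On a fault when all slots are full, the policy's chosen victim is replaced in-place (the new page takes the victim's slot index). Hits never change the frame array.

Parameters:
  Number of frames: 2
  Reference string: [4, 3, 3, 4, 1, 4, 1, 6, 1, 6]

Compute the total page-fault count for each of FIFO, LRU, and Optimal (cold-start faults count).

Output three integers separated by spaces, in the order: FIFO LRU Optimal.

Answer: 6 4 4

Derivation:
--- FIFO ---
  step 0: ref 4 -> FAULT, frames=[4,-] (faults so far: 1)
  step 1: ref 3 -> FAULT, frames=[4,3] (faults so far: 2)
  step 2: ref 3 -> HIT, frames=[4,3] (faults so far: 2)
  step 3: ref 4 -> HIT, frames=[4,3] (faults so far: 2)
  step 4: ref 1 -> FAULT, evict 4, frames=[1,3] (faults so far: 3)
  step 5: ref 4 -> FAULT, evict 3, frames=[1,4] (faults so far: 4)
  step 6: ref 1 -> HIT, frames=[1,4] (faults so far: 4)
  step 7: ref 6 -> FAULT, evict 1, frames=[6,4] (faults so far: 5)
  step 8: ref 1 -> FAULT, evict 4, frames=[6,1] (faults so far: 6)
  step 9: ref 6 -> HIT, frames=[6,1] (faults so far: 6)
  FIFO total faults: 6
--- LRU ---
  step 0: ref 4 -> FAULT, frames=[4,-] (faults so far: 1)
  step 1: ref 3 -> FAULT, frames=[4,3] (faults so far: 2)
  step 2: ref 3 -> HIT, frames=[4,3] (faults so far: 2)
  step 3: ref 4 -> HIT, frames=[4,3] (faults so far: 2)
  step 4: ref 1 -> FAULT, evict 3, frames=[4,1] (faults so far: 3)
  step 5: ref 4 -> HIT, frames=[4,1] (faults so far: 3)
  step 6: ref 1 -> HIT, frames=[4,1] (faults so far: 3)
  step 7: ref 6 -> FAULT, evict 4, frames=[6,1] (faults so far: 4)
  step 8: ref 1 -> HIT, frames=[6,1] (faults so far: 4)
  step 9: ref 6 -> HIT, frames=[6,1] (faults so far: 4)
  LRU total faults: 4
--- Optimal ---
  step 0: ref 4 -> FAULT, frames=[4,-] (faults so far: 1)
  step 1: ref 3 -> FAULT, frames=[4,3] (faults so far: 2)
  step 2: ref 3 -> HIT, frames=[4,3] (faults so far: 2)
  step 3: ref 4 -> HIT, frames=[4,3] (faults so far: 2)
  step 4: ref 1 -> FAULT, evict 3, frames=[4,1] (faults so far: 3)
  step 5: ref 4 -> HIT, frames=[4,1] (faults so far: 3)
  step 6: ref 1 -> HIT, frames=[4,1] (faults so far: 3)
  step 7: ref 6 -> FAULT, evict 4, frames=[6,1] (faults so far: 4)
  step 8: ref 1 -> HIT, frames=[6,1] (faults so far: 4)
  step 9: ref 6 -> HIT, frames=[6,1] (faults so far: 4)
  Optimal total faults: 4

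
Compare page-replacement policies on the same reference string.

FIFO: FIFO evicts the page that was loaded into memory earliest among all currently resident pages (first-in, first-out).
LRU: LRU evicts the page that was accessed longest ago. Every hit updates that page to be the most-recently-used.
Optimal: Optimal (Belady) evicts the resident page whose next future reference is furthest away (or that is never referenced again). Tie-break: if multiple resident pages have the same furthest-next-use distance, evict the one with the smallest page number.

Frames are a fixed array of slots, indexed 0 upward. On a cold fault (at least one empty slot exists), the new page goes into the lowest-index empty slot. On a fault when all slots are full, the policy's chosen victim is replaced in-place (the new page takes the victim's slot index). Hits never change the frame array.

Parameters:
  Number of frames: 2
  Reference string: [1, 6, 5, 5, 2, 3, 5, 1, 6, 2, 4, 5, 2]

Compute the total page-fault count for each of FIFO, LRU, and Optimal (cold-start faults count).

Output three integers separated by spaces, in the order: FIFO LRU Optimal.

--- FIFO ---
  step 0: ref 1 -> FAULT, frames=[1,-] (faults so far: 1)
  step 1: ref 6 -> FAULT, frames=[1,6] (faults so far: 2)
  step 2: ref 5 -> FAULT, evict 1, frames=[5,6] (faults so far: 3)
  step 3: ref 5 -> HIT, frames=[5,6] (faults so far: 3)
  step 4: ref 2 -> FAULT, evict 6, frames=[5,2] (faults so far: 4)
  step 5: ref 3 -> FAULT, evict 5, frames=[3,2] (faults so far: 5)
  step 6: ref 5 -> FAULT, evict 2, frames=[3,5] (faults so far: 6)
  step 7: ref 1 -> FAULT, evict 3, frames=[1,5] (faults so far: 7)
  step 8: ref 6 -> FAULT, evict 5, frames=[1,6] (faults so far: 8)
  step 9: ref 2 -> FAULT, evict 1, frames=[2,6] (faults so far: 9)
  step 10: ref 4 -> FAULT, evict 6, frames=[2,4] (faults so far: 10)
  step 11: ref 5 -> FAULT, evict 2, frames=[5,4] (faults so far: 11)
  step 12: ref 2 -> FAULT, evict 4, frames=[5,2] (faults so far: 12)
  FIFO total faults: 12
--- LRU ---
  step 0: ref 1 -> FAULT, frames=[1,-] (faults so far: 1)
  step 1: ref 6 -> FAULT, frames=[1,6] (faults so far: 2)
  step 2: ref 5 -> FAULT, evict 1, frames=[5,6] (faults so far: 3)
  step 3: ref 5 -> HIT, frames=[5,6] (faults so far: 3)
  step 4: ref 2 -> FAULT, evict 6, frames=[5,2] (faults so far: 4)
  step 5: ref 3 -> FAULT, evict 5, frames=[3,2] (faults so far: 5)
  step 6: ref 5 -> FAULT, evict 2, frames=[3,5] (faults so far: 6)
  step 7: ref 1 -> FAULT, evict 3, frames=[1,5] (faults so far: 7)
  step 8: ref 6 -> FAULT, evict 5, frames=[1,6] (faults so far: 8)
  step 9: ref 2 -> FAULT, evict 1, frames=[2,6] (faults so far: 9)
  step 10: ref 4 -> FAULT, evict 6, frames=[2,4] (faults so far: 10)
  step 11: ref 5 -> FAULT, evict 2, frames=[5,4] (faults so far: 11)
  step 12: ref 2 -> FAULT, evict 4, frames=[5,2] (faults so far: 12)
  LRU total faults: 12
--- Optimal ---
  step 0: ref 1 -> FAULT, frames=[1,-] (faults so far: 1)
  step 1: ref 6 -> FAULT, frames=[1,6] (faults so far: 2)
  step 2: ref 5 -> FAULT, evict 6, frames=[1,5] (faults so far: 3)
  step 3: ref 5 -> HIT, frames=[1,5] (faults so far: 3)
  step 4: ref 2 -> FAULT, evict 1, frames=[2,5] (faults so far: 4)
  step 5: ref 3 -> FAULT, evict 2, frames=[3,5] (faults so far: 5)
  step 6: ref 5 -> HIT, frames=[3,5] (faults so far: 5)
  step 7: ref 1 -> FAULT, evict 3, frames=[1,5] (faults so far: 6)
  step 8: ref 6 -> FAULT, evict 1, frames=[6,5] (faults so far: 7)
  step 9: ref 2 -> FAULT, evict 6, frames=[2,5] (faults so far: 8)
  step 10: ref 4 -> FAULT, evict 2, frames=[4,5] (faults so far: 9)
  step 11: ref 5 -> HIT, frames=[4,5] (faults so far: 9)
  step 12: ref 2 -> FAULT, evict 4, frames=[2,5] (faults so far: 10)
  Optimal total faults: 10

Answer: 12 12 10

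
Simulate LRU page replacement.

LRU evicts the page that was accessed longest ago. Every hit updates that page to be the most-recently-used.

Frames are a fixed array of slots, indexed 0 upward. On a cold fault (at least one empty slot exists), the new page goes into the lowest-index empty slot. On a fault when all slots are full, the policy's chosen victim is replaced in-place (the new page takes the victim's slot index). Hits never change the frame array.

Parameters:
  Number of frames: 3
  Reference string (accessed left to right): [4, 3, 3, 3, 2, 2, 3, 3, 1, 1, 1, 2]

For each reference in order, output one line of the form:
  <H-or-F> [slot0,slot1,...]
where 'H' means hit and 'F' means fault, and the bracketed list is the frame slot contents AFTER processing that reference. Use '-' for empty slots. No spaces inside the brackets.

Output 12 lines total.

F [4,-,-]
F [4,3,-]
H [4,3,-]
H [4,3,-]
F [4,3,2]
H [4,3,2]
H [4,3,2]
H [4,3,2]
F [1,3,2]
H [1,3,2]
H [1,3,2]
H [1,3,2]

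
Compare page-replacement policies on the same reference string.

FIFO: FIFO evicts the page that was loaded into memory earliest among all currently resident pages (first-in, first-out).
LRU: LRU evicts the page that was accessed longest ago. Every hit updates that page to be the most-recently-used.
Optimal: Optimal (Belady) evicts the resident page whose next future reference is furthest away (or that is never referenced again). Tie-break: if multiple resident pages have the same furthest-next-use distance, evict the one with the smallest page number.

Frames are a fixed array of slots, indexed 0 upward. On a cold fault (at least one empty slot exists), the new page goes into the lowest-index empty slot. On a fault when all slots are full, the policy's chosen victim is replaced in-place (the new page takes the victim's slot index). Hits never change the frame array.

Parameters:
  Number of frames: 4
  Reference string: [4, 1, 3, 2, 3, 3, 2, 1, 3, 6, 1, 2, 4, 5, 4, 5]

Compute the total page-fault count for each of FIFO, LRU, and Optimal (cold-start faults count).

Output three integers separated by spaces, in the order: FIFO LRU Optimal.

--- FIFO ---
  step 0: ref 4 -> FAULT, frames=[4,-,-,-] (faults so far: 1)
  step 1: ref 1 -> FAULT, frames=[4,1,-,-] (faults so far: 2)
  step 2: ref 3 -> FAULT, frames=[4,1,3,-] (faults so far: 3)
  step 3: ref 2 -> FAULT, frames=[4,1,3,2] (faults so far: 4)
  step 4: ref 3 -> HIT, frames=[4,1,3,2] (faults so far: 4)
  step 5: ref 3 -> HIT, frames=[4,1,3,2] (faults so far: 4)
  step 6: ref 2 -> HIT, frames=[4,1,3,2] (faults so far: 4)
  step 7: ref 1 -> HIT, frames=[4,1,3,2] (faults so far: 4)
  step 8: ref 3 -> HIT, frames=[4,1,3,2] (faults so far: 4)
  step 9: ref 6 -> FAULT, evict 4, frames=[6,1,3,2] (faults so far: 5)
  step 10: ref 1 -> HIT, frames=[6,1,3,2] (faults so far: 5)
  step 11: ref 2 -> HIT, frames=[6,1,3,2] (faults so far: 5)
  step 12: ref 4 -> FAULT, evict 1, frames=[6,4,3,2] (faults so far: 6)
  step 13: ref 5 -> FAULT, evict 3, frames=[6,4,5,2] (faults so far: 7)
  step 14: ref 4 -> HIT, frames=[6,4,5,2] (faults so far: 7)
  step 15: ref 5 -> HIT, frames=[6,4,5,2] (faults so far: 7)
  FIFO total faults: 7
--- LRU ---
  step 0: ref 4 -> FAULT, frames=[4,-,-,-] (faults so far: 1)
  step 1: ref 1 -> FAULT, frames=[4,1,-,-] (faults so far: 2)
  step 2: ref 3 -> FAULT, frames=[4,1,3,-] (faults so far: 3)
  step 3: ref 2 -> FAULT, frames=[4,1,3,2] (faults so far: 4)
  step 4: ref 3 -> HIT, frames=[4,1,3,2] (faults so far: 4)
  step 5: ref 3 -> HIT, frames=[4,1,3,2] (faults so far: 4)
  step 6: ref 2 -> HIT, frames=[4,1,3,2] (faults so far: 4)
  step 7: ref 1 -> HIT, frames=[4,1,3,2] (faults so far: 4)
  step 8: ref 3 -> HIT, frames=[4,1,3,2] (faults so far: 4)
  step 9: ref 6 -> FAULT, evict 4, frames=[6,1,3,2] (faults so far: 5)
  step 10: ref 1 -> HIT, frames=[6,1,3,2] (faults so far: 5)
  step 11: ref 2 -> HIT, frames=[6,1,3,2] (faults so far: 5)
  step 12: ref 4 -> FAULT, evict 3, frames=[6,1,4,2] (faults so far: 6)
  step 13: ref 5 -> FAULT, evict 6, frames=[5,1,4,2] (faults so far: 7)
  step 14: ref 4 -> HIT, frames=[5,1,4,2] (faults so far: 7)
  step 15: ref 5 -> HIT, frames=[5,1,4,2] (faults so far: 7)
  LRU total faults: 7
--- Optimal ---
  step 0: ref 4 -> FAULT, frames=[4,-,-,-] (faults so far: 1)
  step 1: ref 1 -> FAULT, frames=[4,1,-,-] (faults so far: 2)
  step 2: ref 3 -> FAULT, frames=[4,1,3,-] (faults so far: 3)
  step 3: ref 2 -> FAULT, frames=[4,1,3,2] (faults so far: 4)
  step 4: ref 3 -> HIT, frames=[4,1,3,2] (faults so far: 4)
  step 5: ref 3 -> HIT, frames=[4,1,3,2] (faults so far: 4)
  step 6: ref 2 -> HIT, frames=[4,1,3,2] (faults so far: 4)
  step 7: ref 1 -> HIT, frames=[4,1,3,2] (faults so far: 4)
  step 8: ref 3 -> HIT, frames=[4,1,3,2] (faults so far: 4)
  step 9: ref 6 -> FAULT, evict 3, frames=[4,1,6,2] (faults so far: 5)
  step 10: ref 1 -> HIT, frames=[4,1,6,2] (faults so far: 5)
  step 11: ref 2 -> HIT, frames=[4,1,6,2] (faults so far: 5)
  step 12: ref 4 -> HIT, frames=[4,1,6,2] (faults so far: 5)
  step 13: ref 5 -> FAULT, evict 1, frames=[4,5,6,2] (faults so far: 6)
  step 14: ref 4 -> HIT, frames=[4,5,6,2] (faults so far: 6)
  step 15: ref 5 -> HIT, frames=[4,5,6,2] (faults so far: 6)
  Optimal total faults: 6

Answer: 7 7 6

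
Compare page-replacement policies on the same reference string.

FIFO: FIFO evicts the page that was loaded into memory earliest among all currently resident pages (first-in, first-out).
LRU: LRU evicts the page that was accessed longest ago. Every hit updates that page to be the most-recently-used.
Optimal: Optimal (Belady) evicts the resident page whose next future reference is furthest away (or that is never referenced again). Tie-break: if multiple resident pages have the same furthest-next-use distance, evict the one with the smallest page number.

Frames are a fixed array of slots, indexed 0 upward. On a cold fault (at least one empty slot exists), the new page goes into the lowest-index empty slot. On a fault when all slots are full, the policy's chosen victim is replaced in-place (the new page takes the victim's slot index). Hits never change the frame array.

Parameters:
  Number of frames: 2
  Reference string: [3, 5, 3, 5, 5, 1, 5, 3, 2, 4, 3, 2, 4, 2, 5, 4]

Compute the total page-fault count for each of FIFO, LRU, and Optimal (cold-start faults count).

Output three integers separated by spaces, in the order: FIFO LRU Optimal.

Answer: 10 11 8

Derivation:
--- FIFO ---
  step 0: ref 3 -> FAULT, frames=[3,-] (faults so far: 1)
  step 1: ref 5 -> FAULT, frames=[3,5] (faults so far: 2)
  step 2: ref 3 -> HIT, frames=[3,5] (faults so far: 2)
  step 3: ref 5 -> HIT, frames=[3,5] (faults so far: 2)
  step 4: ref 5 -> HIT, frames=[3,5] (faults so far: 2)
  step 5: ref 1 -> FAULT, evict 3, frames=[1,5] (faults so far: 3)
  step 6: ref 5 -> HIT, frames=[1,5] (faults so far: 3)
  step 7: ref 3 -> FAULT, evict 5, frames=[1,3] (faults so far: 4)
  step 8: ref 2 -> FAULT, evict 1, frames=[2,3] (faults so far: 5)
  step 9: ref 4 -> FAULT, evict 3, frames=[2,4] (faults so far: 6)
  step 10: ref 3 -> FAULT, evict 2, frames=[3,4] (faults so far: 7)
  step 11: ref 2 -> FAULT, evict 4, frames=[3,2] (faults so far: 8)
  step 12: ref 4 -> FAULT, evict 3, frames=[4,2] (faults so far: 9)
  step 13: ref 2 -> HIT, frames=[4,2] (faults so far: 9)
  step 14: ref 5 -> FAULT, evict 2, frames=[4,5] (faults so far: 10)
  step 15: ref 4 -> HIT, frames=[4,5] (faults so far: 10)
  FIFO total faults: 10
--- LRU ---
  step 0: ref 3 -> FAULT, frames=[3,-] (faults so far: 1)
  step 1: ref 5 -> FAULT, frames=[3,5] (faults so far: 2)
  step 2: ref 3 -> HIT, frames=[3,5] (faults so far: 2)
  step 3: ref 5 -> HIT, frames=[3,5] (faults so far: 2)
  step 4: ref 5 -> HIT, frames=[3,5] (faults so far: 2)
  step 5: ref 1 -> FAULT, evict 3, frames=[1,5] (faults so far: 3)
  step 6: ref 5 -> HIT, frames=[1,5] (faults so far: 3)
  step 7: ref 3 -> FAULT, evict 1, frames=[3,5] (faults so far: 4)
  step 8: ref 2 -> FAULT, evict 5, frames=[3,2] (faults so far: 5)
  step 9: ref 4 -> FAULT, evict 3, frames=[4,2] (faults so far: 6)
  step 10: ref 3 -> FAULT, evict 2, frames=[4,3] (faults so far: 7)
  step 11: ref 2 -> FAULT, evict 4, frames=[2,3] (faults so far: 8)
  step 12: ref 4 -> FAULT, evict 3, frames=[2,4] (faults so far: 9)
  step 13: ref 2 -> HIT, frames=[2,4] (faults so far: 9)
  step 14: ref 5 -> FAULT, evict 4, frames=[2,5] (faults so far: 10)
  step 15: ref 4 -> FAULT, evict 2, frames=[4,5] (faults so far: 11)
  LRU total faults: 11
--- Optimal ---
  step 0: ref 3 -> FAULT, frames=[3,-] (faults so far: 1)
  step 1: ref 5 -> FAULT, frames=[3,5] (faults so far: 2)
  step 2: ref 3 -> HIT, frames=[3,5] (faults so far: 2)
  step 3: ref 5 -> HIT, frames=[3,5] (faults so far: 2)
  step 4: ref 5 -> HIT, frames=[3,5] (faults so far: 2)
  step 5: ref 1 -> FAULT, evict 3, frames=[1,5] (faults so far: 3)
  step 6: ref 5 -> HIT, frames=[1,5] (faults so far: 3)
  step 7: ref 3 -> FAULT, evict 1, frames=[3,5] (faults so far: 4)
  step 8: ref 2 -> FAULT, evict 5, frames=[3,2] (faults so far: 5)
  step 9: ref 4 -> FAULT, evict 2, frames=[3,4] (faults so far: 6)
  step 10: ref 3 -> HIT, frames=[3,4] (faults so far: 6)
  step 11: ref 2 -> FAULT, evict 3, frames=[2,4] (faults so far: 7)
  step 12: ref 4 -> HIT, frames=[2,4] (faults so far: 7)
  step 13: ref 2 -> HIT, frames=[2,4] (faults so far: 7)
  step 14: ref 5 -> FAULT, evict 2, frames=[5,4] (faults so far: 8)
  step 15: ref 4 -> HIT, frames=[5,4] (faults so far: 8)
  Optimal total faults: 8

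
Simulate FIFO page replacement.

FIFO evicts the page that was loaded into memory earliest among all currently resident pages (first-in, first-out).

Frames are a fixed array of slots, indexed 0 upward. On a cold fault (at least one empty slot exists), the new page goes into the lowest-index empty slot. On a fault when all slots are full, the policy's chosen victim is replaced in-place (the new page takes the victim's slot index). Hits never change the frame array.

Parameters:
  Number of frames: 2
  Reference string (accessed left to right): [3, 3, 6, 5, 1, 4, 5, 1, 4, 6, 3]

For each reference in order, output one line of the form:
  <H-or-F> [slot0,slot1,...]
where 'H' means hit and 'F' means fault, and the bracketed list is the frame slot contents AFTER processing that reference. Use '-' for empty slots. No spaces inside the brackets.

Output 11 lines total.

F [3,-]
H [3,-]
F [3,6]
F [5,6]
F [5,1]
F [4,1]
F [4,5]
F [1,5]
F [1,4]
F [6,4]
F [6,3]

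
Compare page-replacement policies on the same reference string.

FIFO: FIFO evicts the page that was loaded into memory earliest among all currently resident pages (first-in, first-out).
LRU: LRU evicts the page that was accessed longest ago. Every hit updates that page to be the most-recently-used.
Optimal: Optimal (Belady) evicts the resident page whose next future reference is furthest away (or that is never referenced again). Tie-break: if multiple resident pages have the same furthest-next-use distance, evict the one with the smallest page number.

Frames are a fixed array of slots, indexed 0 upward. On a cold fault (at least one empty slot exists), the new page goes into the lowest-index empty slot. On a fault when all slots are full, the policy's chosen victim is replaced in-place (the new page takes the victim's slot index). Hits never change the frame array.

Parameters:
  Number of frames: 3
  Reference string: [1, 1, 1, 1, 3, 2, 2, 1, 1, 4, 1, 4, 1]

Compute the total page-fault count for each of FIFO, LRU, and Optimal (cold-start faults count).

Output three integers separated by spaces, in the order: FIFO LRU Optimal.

--- FIFO ---
  step 0: ref 1 -> FAULT, frames=[1,-,-] (faults so far: 1)
  step 1: ref 1 -> HIT, frames=[1,-,-] (faults so far: 1)
  step 2: ref 1 -> HIT, frames=[1,-,-] (faults so far: 1)
  step 3: ref 1 -> HIT, frames=[1,-,-] (faults so far: 1)
  step 4: ref 3 -> FAULT, frames=[1,3,-] (faults so far: 2)
  step 5: ref 2 -> FAULT, frames=[1,3,2] (faults so far: 3)
  step 6: ref 2 -> HIT, frames=[1,3,2] (faults so far: 3)
  step 7: ref 1 -> HIT, frames=[1,3,2] (faults so far: 3)
  step 8: ref 1 -> HIT, frames=[1,3,2] (faults so far: 3)
  step 9: ref 4 -> FAULT, evict 1, frames=[4,3,2] (faults so far: 4)
  step 10: ref 1 -> FAULT, evict 3, frames=[4,1,2] (faults so far: 5)
  step 11: ref 4 -> HIT, frames=[4,1,2] (faults so far: 5)
  step 12: ref 1 -> HIT, frames=[4,1,2] (faults so far: 5)
  FIFO total faults: 5
--- LRU ---
  step 0: ref 1 -> FAULT, frames=[1,-,-] (faults so far: 1)
  step 1: ref 1 -> HIT, frames=[1,-,-] (faults so far: 1)
  step 2: ref 1 -> HIT, frames=[1,-,-] (faults so far: 1)
  step 3: ref 1 -> HIT, frames=[1,-,-] (faults so far: 1)
  step 4: ref 3 -> FAULT, frames=[1,3,-] (faults so far: 2)
  step 5: ref 2 -> FAULT, frames=[1,3,2] (faults so far: 3)
  step 6: ref 2 -> HIT, frames=[1,3,2] (faults so far: 3)
  step 7: ref 1 -> HIT, frames=[1,3,2] (faults so far: 3)
  step 8: ref 1 -> HIT, frames=[1,3,2] (faults so far: 3)
  step 9: ref 4 -> FAULT, evict 3, frames=[1,4,2] (faults so far: 4)
  step 10: ref 1 -> HIT, frames=[1,4,2] (faults so far: 4)
  step 11: ref 4 -> HIT, frames=[1,4,2] (faults so far: 4)
  step 12: ref 1 -> HIT, frames=[1,4,2] (faults so far: 4)
  LRU total faults: 4
--- Optimal ---
  step 0: ref 1 -> FAULT, frames=[1,-,-] (faults so far: 1)
  step 1: ref 1 -> HIT, frames=[1,-,-] (faults so far: 1)
  step 2: ref 1 -> HIT, frames=[1,-,-] (faults so far: 1)
  step 3: ref 1 -> HIT, frames=[1,-,-] (faults so far: 1)
  step 4: ref 3 -> FAULT, frames=[1,3,-] (faults so far: 2)
  step 5: ref 2 -> FAULT, frames=[1,3,2] (faults so far: 3)
  step 6: ref 2 -> HIT, frames=[1,3,2] (faults so far: 3)
  step 7: ref 1 -> HIT, frames=[1,3,2] (faults so far: 3)
  step 8: ref 1 -> HIT, frames=[1,3,2] (faults so far: 3)
  step 9: ref 4 -> FAULT, evict 2, frames=[1,3,4] (faults so far: 4)
  step 10: ref 1 -> HIT, frames=[1,3,4] (faults so far: 4)
  step 11: ref 4 -> HIT, frames=[1,3,4] (faults so far: 4)
  step 12: ref 1 -> HIT, frames=[1,3,4] (faults so far: 4)
  Optimal total faults: 4

Answer: 5 4 4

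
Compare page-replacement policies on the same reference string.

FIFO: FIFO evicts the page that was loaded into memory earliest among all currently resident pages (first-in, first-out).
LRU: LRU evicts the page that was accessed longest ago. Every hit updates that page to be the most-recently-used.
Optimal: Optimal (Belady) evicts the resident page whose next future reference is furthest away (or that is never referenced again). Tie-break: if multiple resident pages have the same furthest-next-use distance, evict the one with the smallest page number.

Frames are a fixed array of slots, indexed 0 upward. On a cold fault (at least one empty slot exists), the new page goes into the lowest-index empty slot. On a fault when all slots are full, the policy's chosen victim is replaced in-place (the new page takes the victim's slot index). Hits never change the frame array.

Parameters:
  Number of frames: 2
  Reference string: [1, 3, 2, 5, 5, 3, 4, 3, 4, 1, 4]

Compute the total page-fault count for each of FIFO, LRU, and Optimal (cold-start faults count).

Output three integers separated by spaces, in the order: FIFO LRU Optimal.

--- FIFO ---
  step 0: ref 1 -> FAULT, frames=[1,-] (faults so far: 1)
  step 1: ref 3 -> FAULT, frames=[1,3] (faults so far: 2)
  step 2: ref 2 -> FAULT, evict 1, frames=[2,3] (faults so far: 3)
  step 3: ref 5 -> FAULT, evict 3, frames=[2,5] (faults so far: 4)
  step 4: ref 5 -> HIT, frames=[2,5] (faults so far: 4)
  step 5: ref 3 -> FAULT, evict 2, frames=[3,5] (faults so far: 5)
  step 6: ref 4 -> FAULT, evict 5, frames=[3,4] (faults so far: 6)
  step 7: ref 3 -> HIT, frames=[3,4] (faults so far: 6)
  step 8: ref 4 -> HIT, frames=[3,4] (faults so far: 6)
  step 9: ref 1 -> FAULT, evict 3, frames=[1,4] (faults so far: 7)
  step 10: ref 4 -> HIT, frames=[1,4] (faults so far: 7)
  FIFO total faults: 7
--- LRU ---
  step 0: ref 1 -> FAULT, frames=[1,-] (faults so far: 1)
  step 1: ref 3 -> FAULT, frames=[1,3] (faults so far: 2)
  step 2: ref 2 -> FAULT, evict 1, frames=[2,3] (faults so far: 3)
  step 3: ref 5 -> FAULT, evict 3, frames=[2,5] (faults so far: 4)
  step 4: ref 5 -> HIT, frames=[2,5] (faults so far: 4)
  step 5: ref 3 -> FAULT, evict 2, frames=[3,5] (faults so far: 5)
  step 6: ref 4 -> FAULT, evict 5, frames=[3,4] (faults so far: 6)
  step 7: ref 3 -> HIT, frames=[3,4] (faults so far: 6)
  step 8: ref 4 -> HIT, frames=[3,4] (faults so far: 6)
  step 9: ref 1 -> FAULT, evict 3, frames=[1,4] (faults so far: 7)
  step 10: ref 4 -> HIT, frames=[1,4] (faults so far: 7)
  LRU total faults: 7
--- Optimal ---
  step 0: ref 1 -> FAULT, frames=[1,-] (faults so far: 1)
  step 1: ref 3 -> FAULT, frames=[1,3] (faults so far: 2)
  step 2: ref 2 -> FAULT, evict 1, frames=[2,3] (faults so far: 3)
  step 3: ref 5 -> FAULT, evict 2, frames=[5,3] (faults so far: 4)
  step 4: ref 5 -> HIT, frames=[5,3] (faults so far: 4)
  step 5: ref 3 -> HIT, frames=[5,3] (faults so far: 4)
  step 6: ref 4 -> FAULT, evict 5, frames=[4,3] (faults so far: 5)
  step 7: ref 3 -> HIT, frames=[4,3] (faults so far: 5)
  step 8: ref 4 -> HIT, frames=[4,3] (faults so far: 5)
  step 9: ref 1 -> FAULT, evict 3, frames=[4,1] (faults so far: 6)
  step 10: ref 4 -> HIT, frames=[4,1] (faults so far: 6)
  Optimal total faults: 6

Answer: 7 7 6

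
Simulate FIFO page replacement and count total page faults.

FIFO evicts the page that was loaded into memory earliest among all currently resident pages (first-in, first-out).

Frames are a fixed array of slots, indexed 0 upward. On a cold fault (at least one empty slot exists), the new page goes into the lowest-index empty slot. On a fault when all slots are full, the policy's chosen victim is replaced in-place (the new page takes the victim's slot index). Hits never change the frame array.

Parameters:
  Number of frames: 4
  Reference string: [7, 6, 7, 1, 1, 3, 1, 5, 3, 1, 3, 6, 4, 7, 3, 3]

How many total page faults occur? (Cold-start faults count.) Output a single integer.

Answer: 7

Derivation:
Step 0: ref 7 → FAULT, frames=[7,-,-,-]
Step 1: ref 6 → FAULT, frames=[7,6,-,-]
Step 2: ref 7 → HIT, frames=[7,6,-,-]
Step 3: ref 1 → FAULT, frames=[7,6,1,-]
Step 4: ref 1 → HIT, frames=[7,6,1,-]
Step 5: ref 3 → FAULT, frames=[7,6,1,3]
Step 6: ref 1 → HIT, frames=[7,6,1,3]
Step 7: ref 5 → FAULT (evict 7), frames=[5,6,1,3]
Step 8: ref 3 → HIT, frames=[5,6,1,3]
Step 9: ref 1 → HIT, frames=[5,6,1,3]
Step 10: ref 3 → HIT, frames=[5,6,1,3]
Step 11: ref 6 → HIT, frames=[5,6,1,3]
Step 12: ref 4 → FAULT (evict 6), frames=[5,4,1,3]
Step 13: ref 7 → FAULT (evict 1), frames=[5,4,7,3]
Step 14: ref 3 → HIT, frames=[5,4,7,3]
Step 15: ref 3 → HIT, frames=[5,4,7,3]
Total faults: 7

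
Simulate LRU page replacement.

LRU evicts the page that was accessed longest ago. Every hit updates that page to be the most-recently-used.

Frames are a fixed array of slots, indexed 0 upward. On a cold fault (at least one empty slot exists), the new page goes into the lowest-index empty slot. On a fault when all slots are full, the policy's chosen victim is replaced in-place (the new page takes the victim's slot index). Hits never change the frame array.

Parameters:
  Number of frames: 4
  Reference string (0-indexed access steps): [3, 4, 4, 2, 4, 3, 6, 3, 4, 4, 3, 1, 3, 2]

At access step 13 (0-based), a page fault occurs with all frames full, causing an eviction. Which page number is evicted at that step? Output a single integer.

Answer: 6

Derivation:
Step 0: ref 3 -> FAULT, frames=[3,-,-,-]
Step 1: ref 4 -> FAULT, frames=[3,4,-,-]
Step 2: ref 4 -> HIT, frames=[3,4,-,-]
Step 3: ref 2 -> FAULT, frames=[3,4,2,-]
Step 4: ref 4 -> HIT, frames=[3,4,2,-]
Step 5: ref 3 -> HIT, frames=[3,4,2,-]
Step 6: ref 6 -> FAULT, frames=[3,4,2,6]
Step 7: ref 3 -> HIT, frames=[3,4,2,6]
Step 8: ref 4 -> HIT, frames=[3,4,2,6]
Step 9: ref 4 -> HIT, frames=[3,4,2,6]
Step 10: ref 3 -> HIT, frames=[3,4,2,6]
Step 11: ref 1 -> FAULT, evict 2, frames=[3,4,1,6]
Step 12: ref 3 -> HIT, frames=[3,4,1,6]
Step 13: ref 2 -> FAULT, evict 6, frames=[3,4,1,2]
At step 13: evicted page 6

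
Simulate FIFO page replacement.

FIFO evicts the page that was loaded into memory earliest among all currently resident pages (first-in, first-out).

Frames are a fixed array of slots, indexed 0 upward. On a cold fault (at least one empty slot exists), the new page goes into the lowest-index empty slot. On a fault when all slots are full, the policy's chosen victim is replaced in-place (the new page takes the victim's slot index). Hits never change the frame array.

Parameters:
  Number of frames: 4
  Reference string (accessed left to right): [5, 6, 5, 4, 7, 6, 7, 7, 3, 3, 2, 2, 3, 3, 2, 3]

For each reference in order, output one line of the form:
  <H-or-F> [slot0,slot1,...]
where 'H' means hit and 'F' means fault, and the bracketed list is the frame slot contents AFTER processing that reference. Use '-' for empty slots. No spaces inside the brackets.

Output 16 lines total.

F [5,-,-,-]
F [5,6,-,-]
H [5,6,-,-]
F [5,6,4,-]
F [5,6,4,7]
H [5,6,4,7]
H [5,6,4,7]
H [5,6,4,7]
F [3,6,4,7]
H [3,6,4,7]
F [3,2,4,7]
H [3,2,4,7]
H [3,2,4,7]
H [3,2,4,7]
H [3,2,4,7]
H [3,2,4,7]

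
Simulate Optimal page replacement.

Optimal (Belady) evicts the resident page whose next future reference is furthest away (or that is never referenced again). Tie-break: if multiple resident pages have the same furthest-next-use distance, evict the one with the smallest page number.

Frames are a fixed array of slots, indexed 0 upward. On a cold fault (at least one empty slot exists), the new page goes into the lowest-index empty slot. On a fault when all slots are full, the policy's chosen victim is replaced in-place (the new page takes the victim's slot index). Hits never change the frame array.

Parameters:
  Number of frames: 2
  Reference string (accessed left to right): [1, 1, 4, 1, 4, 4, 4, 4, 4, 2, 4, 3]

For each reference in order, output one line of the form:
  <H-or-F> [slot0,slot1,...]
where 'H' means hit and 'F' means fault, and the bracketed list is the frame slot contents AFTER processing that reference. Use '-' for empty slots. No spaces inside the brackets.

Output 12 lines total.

F [1,-]
H [1,-]
F [1,4]
H [1,4]
H [1,4]
H [1,4]
H [1,4]
H [1,4]
H [1,4]
F [2,4]
H [2,4]
F [3,4]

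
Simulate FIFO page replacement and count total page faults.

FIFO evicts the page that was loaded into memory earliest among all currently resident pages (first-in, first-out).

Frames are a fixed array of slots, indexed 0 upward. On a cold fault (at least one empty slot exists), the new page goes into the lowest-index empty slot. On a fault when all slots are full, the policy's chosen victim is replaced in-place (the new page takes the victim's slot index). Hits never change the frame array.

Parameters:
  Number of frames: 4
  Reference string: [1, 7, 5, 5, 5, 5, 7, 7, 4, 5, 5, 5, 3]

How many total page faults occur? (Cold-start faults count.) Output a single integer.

Step 0: ref 1 → FAULT, frames=[1,-,-,-]
Step 1: ref 7 → FAULT, frames=[1,7,-,-]
Step 2: ref 5 → FAULT, frames=[1,7,5,-]
Step 3: ref 5 → HIT, frames=[1,7,5,-]
Step 4: ref 5 → HIT, frames=[1,7,5,-]
Step 5: ref 5 → HIT, frames=[1,7,5,-]
Step 6: ref 7 → HIT, frames=[1,7,5,-]
Step 7: ref 7 → HIT, frames=[1,7,5,-]
Step 8: ref 4 → FAULT, frames=[1,7,5,4]
Step 9: ref 5 → HIT, frames=[1,7,5,4]
Step 10: ref 5 → HIT, frames=[1,7,5,4]
Step 11: ref 5 → HIT, frames=[1,7,5,4]
Step 12: ref 3 → FAULT (evict 1), frames=[3,7,5,4]
Total faults: 5

Answer: 5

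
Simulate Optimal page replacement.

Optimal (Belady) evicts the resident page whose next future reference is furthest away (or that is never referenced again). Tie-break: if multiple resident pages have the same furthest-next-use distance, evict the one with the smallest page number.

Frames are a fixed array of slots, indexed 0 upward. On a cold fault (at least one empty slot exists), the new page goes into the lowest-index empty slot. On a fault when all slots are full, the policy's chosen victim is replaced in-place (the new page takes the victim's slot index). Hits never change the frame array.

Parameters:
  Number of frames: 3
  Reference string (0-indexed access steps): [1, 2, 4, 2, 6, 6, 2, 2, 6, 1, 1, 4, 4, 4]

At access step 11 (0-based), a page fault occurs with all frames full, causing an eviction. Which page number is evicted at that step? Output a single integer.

Step 0: ref 1 -> FAULT, frames=[1,-,-]
Step 1: ref 2 -> FAULT, frames=[1,2,-]
Step 2: ref 4 -> FAULT, frames=[1,2,4]
Step 3: ref 2 -> HIT, frames=[1,2,4]
Step 4: ref 6 -> FAULT, evict 4, frames=[1,2,6]
Step 5: ref 6 -> HIT, frames=[1,2,6]
Step 6: ref 2 -> HIT, frames=[1,2,6]
Step 7: ref 2 -> HIT, frames=[1,2,6]
Step 8: ref 6 -> HIT, frames=[1,2,6]
Step 9: ref 1 -> HIT, frames=[1,2,6]
Step 10: ref 1 -> HIT, frames=[1,2,6]
Step 11: ref 4 -> FAULT, evict 1, frames=[4,2,6]
At step 11: evicted page 1

Answer: 1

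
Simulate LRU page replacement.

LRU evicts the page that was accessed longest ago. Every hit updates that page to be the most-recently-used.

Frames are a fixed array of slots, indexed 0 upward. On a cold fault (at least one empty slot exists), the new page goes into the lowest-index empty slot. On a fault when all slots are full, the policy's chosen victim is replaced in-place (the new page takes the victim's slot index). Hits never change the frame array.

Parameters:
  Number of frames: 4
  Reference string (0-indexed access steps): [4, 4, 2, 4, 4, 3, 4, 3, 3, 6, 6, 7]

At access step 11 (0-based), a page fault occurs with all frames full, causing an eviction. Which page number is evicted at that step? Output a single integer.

Step 0: ref 4 -> FAULT, frames=[4,-,-,-]
Step 1: ref 4 -> HIT, frames=[4,-,-,-]
Step 2: ref 2 -> FAULT, frames=[4,2,-,-]
Step 3: ref 4 -> HIT, frames=[4,2,-,-]
Step 4: ref 4 -> HIT, frames=[4,2,-,-]
Step 5: ref 3 -> FAULT, frames=[4,2,3,-]
Step 6: ref 4 -> HIT, frames=[4,2,3,-]
Step 7: ref 3 -> HIT, frames=[4,2,3,-]
Step 8: ref 3 -> HIT, frames=[4,2,3,-]
Step 9: ref 6 -> FAULT, frames=[4,2,3,6]
Step 10: ref 6 -> HIT, frames=[4,2,3,6]
Step 11: ref 7 -> FAULT, evict 2, frames=[4,7,3,6]
At step 11: evicted page 2

Answer: 2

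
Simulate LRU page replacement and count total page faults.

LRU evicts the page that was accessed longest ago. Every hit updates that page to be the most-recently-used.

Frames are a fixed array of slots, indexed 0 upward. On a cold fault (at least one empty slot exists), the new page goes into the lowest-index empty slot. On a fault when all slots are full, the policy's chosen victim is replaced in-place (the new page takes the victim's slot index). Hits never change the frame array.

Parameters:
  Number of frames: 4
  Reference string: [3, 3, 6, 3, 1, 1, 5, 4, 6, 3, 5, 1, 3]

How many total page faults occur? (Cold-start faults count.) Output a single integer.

Answer: 8

Derivation:
Step 0: ref 3 → FAULT, frames=[3,-,-,-]
Step 1: ref 3 → HIT, frames=[3,-,-,-]
Step 2: ref 6 → FAULT, frames=[3,6,-,-]
Step 3: ref 3 → HIT, frames=[3,6,-,-]
Step 4: ref 1 → FAULT, frames=[3,6,1,-]
Step 5: ref 1 → HIT, frames=[3,6,1,-]
Step 6: ref 5 → FAULT, frames=[3,6,1,5]
Step 7: ref 4 → FAULT (evict 6), frames=[3,4,1,5]
Step 8: ref 6 → FAULT (evict 3), frames=[6,4,1,5]
Step 9: ref 3 → FAULT (evict 1), frames=[6,4,3,5]
Step 10: ref 5 → HIT, frames=[6,4,3,5]
Step 11: ref 1 → FAULT (evict 4), frames=[6,1,3,5]
Step 12: ref 3 → HIT, frames=[6,1,3,5]
Total faults: 8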